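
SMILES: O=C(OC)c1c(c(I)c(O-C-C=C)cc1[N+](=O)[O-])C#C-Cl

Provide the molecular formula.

Heavy atoms from the SMILES: 13 C, 1 Cl, 1 I, 1 N, 5 O.
Implicit hydrogens by atom environment:
  5 × C (aromatic): no H
  4 × O: no H
  3 × C: no H
  2 × C: 2 H each → 4
  1 × C: 3 H
  1 × C (aromatic): 1 H
  1 × C: 1 H
  1 × Cl: no H
  1 × I: no H
  1 × N (charge +1): no H
  1 × O (charge -1): no H
  Total hydrogens = 9.
Molecular formula: C13H9ClINO5

C13H9ClINO5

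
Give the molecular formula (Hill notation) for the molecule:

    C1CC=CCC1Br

C6H9Br

Heavy atoms from the SMILES: 1 Br, 6 C.
Implicit hydrogens by atom environment:
  3 × C: 2 H each → 6
  3 × C: 1 H each → 3
  1 × Br: no H
  Total hydrogens = 9.
Molecular formula: C6H9Br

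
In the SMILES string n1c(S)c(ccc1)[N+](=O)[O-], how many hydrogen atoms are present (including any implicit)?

Hydrogens are implicit in SMILES; fill each atom to its normal valence:
  3 × C (aromatic): 1 H each → 3
  2 × C (aromatic): no H
  1 × N (aromatic): no H
  1 × N (charge +1): no H
  1 × O: no H
  1 × O (charge -1): no H
  1 × S: 1 H
  Total hydrogens = 4.

4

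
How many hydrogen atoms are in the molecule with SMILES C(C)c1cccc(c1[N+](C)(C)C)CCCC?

26

Hydrogens are implicit in SMILES; fill each atom to its normal valence:
  5 × C: 3 H each → 15
  4 × C: 2 H each → 8
  3 × C (aromatic): 1 H each → 3
  3 × C (aromatic): no H
  1 × N (charge +1): no H
  Total hydrogens = 26.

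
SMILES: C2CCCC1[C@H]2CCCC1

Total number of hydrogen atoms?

Hydrogens are implicit in SMILES; fill each atom to its normal valence:
  8 × C: 2 H each → 16
  2 × C: 1 H each → 2
  Total hydrogens = 18.

18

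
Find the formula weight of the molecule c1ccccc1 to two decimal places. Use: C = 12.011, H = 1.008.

Molecular formula: C6H6.
M = 6×12.011 + 6×1.008 = 78.11 g/mol.

78.11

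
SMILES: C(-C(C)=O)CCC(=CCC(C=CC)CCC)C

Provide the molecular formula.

C16H28O

Heavy atoms from the SMILES: 16 C, 1 O.
Implicit hydrogens by atom environment:
  6 × C: 2 H each → 12
  4 × C: 3 H each → 12
  4 × C: 1 H each → 4
  2 × C: no H
  1 × O: no H
  Total hydrogens = 28.
Molecular formula: C16H28O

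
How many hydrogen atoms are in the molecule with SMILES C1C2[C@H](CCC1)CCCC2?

18

Hydrogens are implicit in SMILES; fill each atom to its normal valence:
  8 × C: 2 H each → 16
  2 × C: 1 H each → 2
  Total hydrogens = 18.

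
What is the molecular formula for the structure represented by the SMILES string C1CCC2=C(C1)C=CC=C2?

Heavy atoms from the SMILES: 10 C.
Implicit hydrogens by atom environment:
  4 × C: 2 H each → 8
  4 × C (aromatic): 1 H each → 4
  2 × C (aromatic): no H
  Total hydrogens = 12.
Molecular formula: C10H12

C10H12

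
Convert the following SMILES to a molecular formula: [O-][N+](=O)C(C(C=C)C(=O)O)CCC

Heavy atoms from the SMILES: 8 C, 1 N, 4 O.
Implicit hydrogens by atom environment:
  3 × C: 2 H each → 6
  3 × C: 1 H each → 3
  2 × O: no H
  1 × C: 3 H
  1 × C: no H
  1 × N (charge +1): no H
  1 × O: 1 H
  1 × O (charge -1): no H
  Total hydrogens = 13.
Molecular formula: C8H13NO4

C8H13NO4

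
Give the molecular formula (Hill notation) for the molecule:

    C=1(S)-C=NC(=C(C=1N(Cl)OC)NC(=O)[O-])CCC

C10H13ClN3O3S-

Heavy atoms from the SMILES: 10 C, 1 Cl, 3 N, 3 O, 1 S.
Implicit hydrogens by atom environment:
  4 × C (aromatic): no H
  2 × C: 3 H each → 6
  2 × C: 2 H each → 4
  2 × O: no H
  1 × C (aromatic): 1 H
  1 × C: no H
  1 × Cl: no H
  1 × N: 1 H
  1 × N (aromatic): no H
  1 × N: no H
  1 × O (charge -1): no H
  1 × S: 1 H
  Total hydrogens = 13.
Net charge -1.
Molecular formula: C10H13ClN3O3S-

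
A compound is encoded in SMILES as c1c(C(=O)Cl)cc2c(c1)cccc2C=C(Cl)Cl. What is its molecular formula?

C13H7Cl3O

Heavy atoms from the SMILES: 13 C, 3 Cl, 1 O.
Implicit hydrogens by atom environment:
  6 × C (aromatic): 1 H each → 6
  4 × C (aromatic): no H
  3 × Cl: no H
  2 × C: no H
  1 × C: 1 H
  1 × O: no H
  Total hydrogens = 7.
Molecular formula: C13H7Cl3O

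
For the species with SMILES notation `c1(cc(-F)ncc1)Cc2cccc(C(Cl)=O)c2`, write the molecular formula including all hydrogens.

Heavy atoms from the SMILES: 13 C, 1 Cl, 1 F, 1 N, 1 O.
Implicit hydrogens by atom environment:
  7 × C (aromatic): 1 H each → 7
  4 × C (aromatic): no H
  1 × C: 2 H
  1 × C: no H
  1 × Cl: no H
  1 × F: no H
  1 × N (aromatic): no H
  1 × O: no H
  Total hydrogens = 9.
Molecular formula: C13H9ClFNO

C13H9ClFNO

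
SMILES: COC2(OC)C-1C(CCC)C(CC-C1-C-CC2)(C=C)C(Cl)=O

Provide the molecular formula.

Heavy atoms from the SMILES: 18 C, 1 Cl, 3 O.
Implicit hydrogens by atom environment:
  8 × C: 2 H each → 16
  4 × C: 1 H each → 4
  3 × C: 3 H each → 9
  3 × C: no H
  3 × O: no H
  1 × Cl: no H
  Total hydrogens = 29.
Molecular formula: C18H29ClO3

C18H29ClO3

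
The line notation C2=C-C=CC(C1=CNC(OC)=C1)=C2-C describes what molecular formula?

C12H13NO

Heavy atoms from the SMILES: 12 C, 1 N, 1 O.
Implicit hydrogens by atom environment:
  6 × C (aromatic): 1 H each → 6
  4 × C (aromatic): no H
  2 × C: 3 H each → 6
  1 × N (aromatic): 1 H
  1 × O: no H
  Total hydrogens = 13.
Molecular formula: C12H13NO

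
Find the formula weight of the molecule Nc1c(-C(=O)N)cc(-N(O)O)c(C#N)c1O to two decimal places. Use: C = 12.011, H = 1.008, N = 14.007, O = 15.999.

Molecular formula: C8H8N4O4.
M = 8×12.011 + 8×1.008 + 4×14.007 + 4×15.999 = 224.18 g/mol.

224.18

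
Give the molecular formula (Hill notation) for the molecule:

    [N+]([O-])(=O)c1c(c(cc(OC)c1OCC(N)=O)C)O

Heavy atoms from the SMILES: 10 C, 2 N, 6 O.
Implicit hydrogens by atom environment:
  5 × C (aromatic): no H
  4 × O: no H
  2 × C: 3 H each → 6
  1 × C: 2 H
  1 × C (aromatic): 1 H
  1 × C: no H
  1 × N: 2 H
  1 × N (charge +1): no H
  1 × O: 1 H
  1 × O (charge -1): no H
  Total hydrogens = 12.
Molecular formula: C10H12N2O6

C10H12N2O6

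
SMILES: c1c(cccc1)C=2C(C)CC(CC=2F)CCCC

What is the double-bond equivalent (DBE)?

6

Molecular formula from the SMILES: C17H23F.
DoU = (2C + 2 + N − H − X)/2 = (2·17 + 2 + 0 − 23 − 1)/2 = 12/2 = 6.
(Structurally: 2 ring(s) + 4 π bond(s) = 6.)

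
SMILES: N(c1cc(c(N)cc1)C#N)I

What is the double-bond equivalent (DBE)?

6

Molecular formula from the SMILES: C7H6IN3.
DoU = (2C + 2 + N − H − X)/2 = (2·7 + 2 + 3 − 6 − 1)/2 = 12/2 = 6.
(Structurally: 1 ring(s) + 5 π bond(s) = 6.)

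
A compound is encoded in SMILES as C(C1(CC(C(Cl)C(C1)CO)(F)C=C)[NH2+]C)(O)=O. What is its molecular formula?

Heavy atoms from the SMILES: 11 C, 1 Cl, 1 F, 1 N, 3 O.
Implicit hydrogens by atom environment:
  4 × C: 2 H each → 8
  3 × C: 1 H each → 3
  3 × C: no H
  2 × O: 1 H each → 2
  1 × C: 3 H
  1 × Cl: no H
  1 × F: no H
  1 × N (charge +1): 2 H
  1 × O: no H
  Total hydrogens = 18.
Net charge +1.
Molecular formula: C11H18ClFNO3+

C11H18ClFNO3+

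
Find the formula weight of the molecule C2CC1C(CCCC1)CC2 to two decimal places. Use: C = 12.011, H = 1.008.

138.25

Molecular formula: C10H18.
M = 10×12.011 + 18×1.008 = 138.25 g/mol.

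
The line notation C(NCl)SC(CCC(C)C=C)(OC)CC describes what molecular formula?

C11H22ClNOS

Heavy atoms from the SMILES: 11 C, 1 Cl, 1 N, 1 O, 1 S.
Implicit hydrogens by atom environment:
  5 × C: 2 H each → 10
  3 × C: 3 H each → 9
  2 × C: 1 H each → 2
  1 × C: no H
  1 × Cl: no H
  1 × N: 1 H
  1 × O: no H
  1 × S: no H
  Total hydrogens = 22.
Molecular formula: C11H22ClNOS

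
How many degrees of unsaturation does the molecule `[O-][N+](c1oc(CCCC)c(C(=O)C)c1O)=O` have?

Molecular formula from the SMILES: C10H13NO5.
DoU = (2C + 2 + N − H − X)/2 = (2·10 + 2 + 1 − 13 − 0)/2 = 10/2 = 5.
(Structurally: 1 ring(s) + 4 π bond(s) = 5.)

5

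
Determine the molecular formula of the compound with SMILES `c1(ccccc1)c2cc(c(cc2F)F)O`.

Heavy atoms from the SMILES: 12 C, 2 F, 1 O.
Implicit hydrogens by atom environment:
  7 × C (aromatic): 1 H each → 7
  5 × C (aromatic): no H
  2 × F: no H
  1 × O: 1 H
  Total hydrogens = 8.
Molecular formula: C12H8F2O

C12H8F2O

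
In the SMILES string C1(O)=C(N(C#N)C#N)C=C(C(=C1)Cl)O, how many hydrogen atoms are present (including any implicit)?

Hydrogens are implicit in SMILES; fill each atom to its normal valence:
  4 × C (aromatic): no H
  3 × N: no H
  2 × C (aromatic): 1 H each → 2
  2 × C: no H
  2 × O: 1 H each → 2
  1 × Cl: no H
  Total hydrogens = 4.

4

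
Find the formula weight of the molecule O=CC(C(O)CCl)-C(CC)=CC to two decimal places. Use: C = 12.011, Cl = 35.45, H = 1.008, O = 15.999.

Molecular formula: C9H15ClO2.
M = 9×12.011 + 1×35.45 + 15×1.008 + 2×15.999 = 190.67 g/mol.

190.67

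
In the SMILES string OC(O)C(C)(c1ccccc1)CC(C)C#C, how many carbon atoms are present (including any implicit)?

14

The symbol for carbon appears 14 times in the SMILES. Lowercase c denotes aromatic carbon and counts toward C.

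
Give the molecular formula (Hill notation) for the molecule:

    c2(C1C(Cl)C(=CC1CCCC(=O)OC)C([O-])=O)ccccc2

Heavy atoms from the SMILES: 17 C, 1 Cl, 4 O.
Implicit hydrogens by atom environment:
  5 × C (aromatic): 1 H each → 5
  4 × C: 1 H each → 4
  3 × C: 2 H each → 6
  3 × C: no H
  3 × O: no H
  1 × C: 3 H
  1 × C (aromatic): no H
  1 × Cl: no H
  1 × O (charge -1): no H
  Total hydrogens = 18.
Net charge -1.
Molecular formula: C17H18ClO4-

C17H18ClO4-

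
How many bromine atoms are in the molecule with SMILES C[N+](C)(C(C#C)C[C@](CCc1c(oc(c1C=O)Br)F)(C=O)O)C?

1

The symbol for bromine appears 1 time in the SMILES.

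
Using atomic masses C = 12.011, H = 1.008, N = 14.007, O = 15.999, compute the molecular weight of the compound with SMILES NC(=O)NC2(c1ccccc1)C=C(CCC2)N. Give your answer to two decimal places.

231.30

Molecular formula: C13H17N3O.
M = 13×12.011 + 17×1.008 + 3×14.007 + 1×15.999 = 231.30 g/mol.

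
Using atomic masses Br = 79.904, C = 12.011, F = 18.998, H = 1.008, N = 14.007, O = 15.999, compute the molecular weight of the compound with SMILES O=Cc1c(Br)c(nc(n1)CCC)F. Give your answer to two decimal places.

Molecular formula: C8H8BrFN2O.
M = 1×79.904 + 8×12.011 + 1×18.998 + 8×1.008 + 2×14.007 + 1×15.999 = 247.07 g/mol.

247.07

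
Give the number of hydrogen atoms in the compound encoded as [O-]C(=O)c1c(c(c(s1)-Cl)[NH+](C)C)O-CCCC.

16

Hydrogens are implicit in SMILES; fill each atom to its normal valence:
  4 × C (aromatic): no H
  3 × C: 3 H each → 9
  3 × C: 2 H each → 6
  2 × O: no H
  1 × C: no H
  1 × Cl: no H
  1 × N (charge +1): 1 H
  1 × O (charge -1): no H
  1 × S (aromatic): no H
  Total hydrogens = 16.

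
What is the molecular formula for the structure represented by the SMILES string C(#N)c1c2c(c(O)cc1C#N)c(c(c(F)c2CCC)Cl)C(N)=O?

Heavy atoms from the SMILES: 16 C, 1 Cl, 1 F, 3 N, 2 O.
Implicit hydrogens by atom environment:
  9 × C (aromatic): no H
  3 × C: no H
  2 × C: 2 H each → 4
  2 × N: no H
  1 × C: 3 H
  1 × C (aromatic): 1 H
  1 × Cl: no H
  1 × F: no H
  1 × N: 2 H
  1 × O: 1 H
  1 × O: no H
  Total hydrogens = 11.
Molecular formula: C16H11ClFN3O2

C16H11ClFN3O2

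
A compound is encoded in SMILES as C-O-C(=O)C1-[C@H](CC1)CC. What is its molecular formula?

Heavy atoms from the SMILES: 8 C, 2 O.
Implicit hydrogens by atom environment:
  3 × C: 2 H each → 6
  2 × C: 3 H each → 6
  2 × C: 1 H each → 2
  2 × O: no H
  1 × C: no H
  Total hydrogens = 14.
Molecular formula: C8H14O2

C8H14O2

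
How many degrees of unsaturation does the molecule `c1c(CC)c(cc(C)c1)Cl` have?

4

Molecular formula from the SMILES: C9H11Cl.
DoU = (2C + 2 + N − H − X)/2 = (2·9 + 2 + 0 − 11 − 1)/2 = 8/2 = 4.
(Structurally: 1 ring(s) + 3 π bond(s) = 4.)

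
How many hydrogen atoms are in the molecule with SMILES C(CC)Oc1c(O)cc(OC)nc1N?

14

Hydrogens are implicit in SMILES; fill each atom to its normal valence:
  4 × C (aromatic): no H
  2 × C: 3 H each → 6
  2 × C: 2 H each → 4
  2 × O: no H
  1 × C (aromatic): 1 H
  1 × N: 2 H
  1 × N (aromatic): no H
  1 × O: 1 H
  Total hydrogens = 14.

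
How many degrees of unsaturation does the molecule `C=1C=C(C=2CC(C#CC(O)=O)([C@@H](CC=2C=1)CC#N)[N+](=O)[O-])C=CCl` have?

Molecular formula from the SMILES: C17H13ClN2O4.
DoU = (2C + 2 + N − H − X)/2 = (2·17 + 2 + 2 − 13 − 1)/2 = 24/2 = 12.
(Structurally: 2 ring(s) + 10 π bond(s) = 12.)

12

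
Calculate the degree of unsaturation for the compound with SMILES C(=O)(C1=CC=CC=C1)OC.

Molecular formula from the SMILES: C8H8O2.
DoU = (2C + 2 + N − H − X)/2 = (2·8 + 2 + 0 − 8 − 0)/2 = 10/2 = 5.
(Structurally: 1 ring(s) + 4 π bond(s) = 5.)

5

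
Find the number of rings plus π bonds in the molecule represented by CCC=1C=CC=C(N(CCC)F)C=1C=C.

5

Molecular formula from the SMILES: C13H18FN.
DoU = (2C + 2 + N − H − X)/2 = (2·13 + 2 + 1 − 18 − 1)/2 = 10/2 = 5.
(Structurally: 1 ring(s) + 4 π bond(s) = 5.)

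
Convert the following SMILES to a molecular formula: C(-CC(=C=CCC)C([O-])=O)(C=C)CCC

Heavy atoms from the SMILES: 13 C, 2 O.
Implicit hydrogens by atom environment:
  5 × C: 2 H each → 10
  3 × C: 1 H each → 3
  3 × C: no H
  2 × C: 3 H each → 6
  1 × O: no H
  1 × O (charge -1): no H
  Total hydrogens = 19.
Net charge -1.
Molecular formula: C13H19O2-

C13H19O2-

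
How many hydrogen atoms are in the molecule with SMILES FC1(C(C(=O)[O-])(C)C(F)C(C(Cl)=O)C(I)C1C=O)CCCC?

17

Hydrogens are implicit in SMILES; fill each atom to its normal valence:
  5 × C: 1 H each → 5
  4 × C: no H
  3 × C: 2 H each → 6
  3 × O: no H
  2 × C: 3 H each → 6
  2 × F: no H
  1 × Cl: no H
  1 × I: no H
  1 × O (charge -1): no H
  Total hydrogens = 17.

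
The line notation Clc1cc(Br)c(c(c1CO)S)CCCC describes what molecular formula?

Heavy atoms from the SMILES: 1 Br, 11 C, 1 Cl, 1 O, 1 S.
Implicit hydrogens by atom environment:
  5 × C (aromatic): no H
  4 × C: 2 H each → 8
  1 × Br: no H
  1 × C: 3 H
  1 × C (aromatic): 1 H
  1 × Cl: no H
  1 × O: 1 H
  1 × S: 1 H
  Total hydrogens = 14.
Molecular formula: C11H14BrClOS

C11H14BrClOS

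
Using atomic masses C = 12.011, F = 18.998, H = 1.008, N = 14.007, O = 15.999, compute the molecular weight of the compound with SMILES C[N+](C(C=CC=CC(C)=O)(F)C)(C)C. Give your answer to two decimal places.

200.28

Molecular formula: C11H19FNO+.
M = 11×12.011 + 1×18.998 + 19×1.008 + 1×14.007 + 1×15.999 = 200.28 g/mol.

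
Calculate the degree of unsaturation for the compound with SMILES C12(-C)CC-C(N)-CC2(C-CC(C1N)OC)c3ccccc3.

Molecular formula from the SMILES: C18H28N2O.
DoU = (2C + 2 + N − H − X)/2 = (2·18 + 2 + 2 − 28 − 0)/2 = 12/2 = 6.
(Structurally: 3 ring(s) + 3 π bond(s) = 6.)

6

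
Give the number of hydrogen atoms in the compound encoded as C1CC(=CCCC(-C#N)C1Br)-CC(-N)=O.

Hydrogens are implicit in SMILES; fill each atom to its normal valence:
  5 × C: 2 H each → 10
  3 × C: 1 H each → 3
  3 × C: no H
  1 × Br: no H
  1 × N: 2 H
  1 × N: no H
  1 × O: no H
  Total hydrogens = 15.

15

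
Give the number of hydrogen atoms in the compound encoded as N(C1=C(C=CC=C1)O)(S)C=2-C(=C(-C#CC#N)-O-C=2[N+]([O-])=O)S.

Hydrogens are implicit in SMILES; fill each atom to its normal valence:
  6 × C (aromatic): no H
  4 × C (aromatic): 1 H each → 4
  3 × C: no H
  2 × N: no H
  2 × S: 1 H each → 2
  1 × N (charge +1): no H
  1 × O: 1 H
  1 × O (aromatic): no H
  1 × O: no H
  1 × O (charge -1): no H
  Total hydrogens = 7.

7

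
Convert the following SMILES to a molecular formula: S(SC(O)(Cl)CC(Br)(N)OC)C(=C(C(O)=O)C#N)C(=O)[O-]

Heavy atoms from the SMILES: 1 Br, 9 C, 1 Cl, 2 N, 6 O, 2 S.
Implicit hydrogens by atom environment:
  7 × C: no H
  3 × O: no H
  2 × O: 1 H each → 2
  2 × S: no H
  1 × Br: no H
  1 × C: 3 H
  1 × C: 2 H
  1 × Cl: no H
  1 × N: 2 H
  1 × N: no H
  1 × O (charge -1): no H
  Total hydrogens = 9.
Net charge -1.
Molecular formula: C9H9BrClN2O6S2-

C9H9BrClN2O6S2-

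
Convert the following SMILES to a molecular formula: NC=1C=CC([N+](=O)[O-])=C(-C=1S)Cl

Heavy atoms from the SMILES: 6 C, 1 Cl, 2 N, 2 O, 1 S.
Implicit hydrogens by atom environment:
  4 × C (aromatic): no H
  2 × C (aromatic): 1 H each → 2
  1 × Cl: no H
  1 × N: 2 H
  1 × N (charge +1): no H
  1 × O: no H
  1 × O (charge -1): no H
  1 × S: 1 H
  Total hydrogens = 5.
Molecular formula: C6H5ClN2O2S

C6H5ClN2O2S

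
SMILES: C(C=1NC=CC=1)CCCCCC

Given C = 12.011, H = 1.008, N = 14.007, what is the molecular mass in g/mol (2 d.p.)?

Molecular formula: C11H19N.
M = 11×12.011 + 19×1.008 + 1×14.007 = 165.28 g/mol.

165.28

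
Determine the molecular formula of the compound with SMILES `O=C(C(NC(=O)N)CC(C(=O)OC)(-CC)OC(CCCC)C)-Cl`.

C15H27ClN2O5

Heavy atoms from the SMILES: 15 C, 1 Cl, 2 N, 5 O.
Implicit hydrogens by atom environment:
  5 × C: 2 H each → 10
  5 × O: no H
  4 × C: 3 H each → 12
  4 × C: no H
  2 × C: 1 H each → 2
  1 × Cl: no H
  1 × N: 2 H
  1 × N: 1 H
  Total hydrogens = 27.
Molecular formula: C15H27ClN2O5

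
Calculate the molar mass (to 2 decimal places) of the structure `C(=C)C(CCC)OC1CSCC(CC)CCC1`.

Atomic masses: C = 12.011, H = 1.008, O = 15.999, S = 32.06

Molecular formula: C15H28OS.
M = 15×12.011 + 28×1.008 + 1×15.999 + 1×32.06 = 256.45 g/mol.

256.45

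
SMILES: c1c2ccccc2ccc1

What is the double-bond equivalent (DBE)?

7

Molecular formula from the SMILES: C10H8.
DoU = (2C + 2 + N − H − X)/2 = (2·10 + 2 + 0 − 8 − 0)/2 = 14/2 = 7.
(Structurally: 2 ring(s) + 5 π bond(s) = 7.)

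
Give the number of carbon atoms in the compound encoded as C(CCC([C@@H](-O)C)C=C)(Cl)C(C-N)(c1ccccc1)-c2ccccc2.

The symbol for carbon appears 22 times in the SMILES. Lowercase c denotes aromatic carbon and counts toward C.

22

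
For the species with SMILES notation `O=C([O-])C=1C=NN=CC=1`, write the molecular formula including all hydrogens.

C5H3N2O2-

Heavy atoms from the SMILES: 5 C, 2 N, 2 O.
Implicit hydrogens by atom environment:
  3 × C (aromatic): 1 H each → 3
  2 × N (aromatic): no H
  1 × C (aromatic): no H
  1 × C: no H
  1 × O: no H
  1 × O (charge -1): no H
  Total hydrogens = 3.
Net charge -1.
Molecular formula: C5H3N2O2-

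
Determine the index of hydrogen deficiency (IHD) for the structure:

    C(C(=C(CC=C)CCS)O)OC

2

Molecular formula from the SMILES: C9H16O2S.
DoU = (2C + 2 + N − H − X)/2 = (2·9 + 2 + 0 − 16 − 0)/2 = 4/2 = 2.
(Structurally: 0 ring(s) + 2 π bond(s) = 2.)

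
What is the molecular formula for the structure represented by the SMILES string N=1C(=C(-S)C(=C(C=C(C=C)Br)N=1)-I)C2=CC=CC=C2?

C14H10BrIN2S

Heavy atoms from the SMILES: 1 Br, 14 C, 1 I, 2 N, 1 S.
Implicit hydrogens by atom environment:
  5 × C (aromatic): 1 H each → 5
  5 × C (aromatic): no H
  2 × C: 1 H each → 2
  2 × N (aromatic): no H
  1 × Br: no H
  1 × C: 2 H
  1 × C: no H
  1 × I: no H
  1 × S: 1 H
  Total hydrogens = 10.
Molecular formula: C14H10BrIN2S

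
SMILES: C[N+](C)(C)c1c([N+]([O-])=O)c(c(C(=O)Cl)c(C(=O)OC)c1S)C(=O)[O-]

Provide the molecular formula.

Heavy atoms from the SMILES: 13 C, 1 Cl, 2 N, 7 O, 1 S.
Implicit hydrogens by atom environment:
  6 × C (aromatic): no H
  5 × O: no H
  4 × C: 3 H each → 12
  3 × C: no H
  2 × N (charge +1): no H
  2 × O (charge -1): no H
  1 × Cl: no H
  1 × S: 1 H
  Total hydrogens = 13.
Molecular formula: C13H13ClN2O7S

C13H13ClN2O7S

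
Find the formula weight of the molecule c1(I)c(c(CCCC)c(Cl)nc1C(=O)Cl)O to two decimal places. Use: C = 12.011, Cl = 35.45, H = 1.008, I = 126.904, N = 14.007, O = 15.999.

374.00

Molecular formula: C10H10Cl2INO2.
M = 10×12.011 + 2×35.45 + 10×1.008 + 1×126.904 + 1×14.007 + 2×15.999 = 374.00 g/mol.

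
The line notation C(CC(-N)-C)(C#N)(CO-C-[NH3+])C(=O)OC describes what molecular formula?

C9H18N3O3+

Heavy atoms from the SMILES: 9 C, 3 N, 3 O.
Implicit hydrogens by atom environment:
  3 × C: 2 H each → 6
  3 × C: no H
  3 × O: no H
  2 × C: 3 H each → 6
  1 × C: 1 H
  1 × N (charge +1): 3 H
  1 × N: 2 H
  1 × N: no H
  Total hydrogens = 18.
Net charge +1.
Molecular formula: C9H18N3O3+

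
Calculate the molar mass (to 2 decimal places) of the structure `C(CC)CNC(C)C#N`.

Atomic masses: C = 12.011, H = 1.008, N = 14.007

Molecular formula: C7H14N2.
M = 7×12.011 + 14×1.008 + 2×14.007 = 126.20 g/mol.

126.20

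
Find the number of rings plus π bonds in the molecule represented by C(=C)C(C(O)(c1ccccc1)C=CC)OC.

Molecular formula from the SMILES: C14H18O2.
DoU = (2C + 2 + N − H − X)/2 = (2·14 + 2 + 0 − 18 − 0)/2 = 12/2 = 6.
(Structurally: 1 ring(s) + 5 π bond(s) = 6.)

6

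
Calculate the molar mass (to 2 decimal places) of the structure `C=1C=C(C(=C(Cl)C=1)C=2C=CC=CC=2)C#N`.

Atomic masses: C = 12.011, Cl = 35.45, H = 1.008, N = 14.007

213.66

Molecular formula: C13H8ClN.
M = 13×12.011 + 1×35.45 + 8×1.008 + 1×14.007 = 213.66 g/mol.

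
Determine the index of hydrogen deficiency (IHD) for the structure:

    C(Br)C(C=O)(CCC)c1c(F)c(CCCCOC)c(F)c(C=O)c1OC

6

Molecular formula from the SMILES: C19H25BrF2O4.
DoU = (2C + 2 + N − H − X)/2 = (2·19 + 2 + 0 − 25 − 3)/2 = 12/2 = 6.
(Structurally: 1 ring(s) + 5 π bond(s) = 6.)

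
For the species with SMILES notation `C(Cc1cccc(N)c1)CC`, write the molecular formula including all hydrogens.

C10H15N

Heavy atoms from the SMILES: 10 C, 1 N.
Implicit hydrogens by atom environment:
  4 × C (aromatic): 1 H each → 4
  3 × C: 2 H each → 6
  2 × C (aromatic): no H
  1 × C: 3 H
  1 × N: 2 H
  Total hydrogens = 15.
Molecular formula: C10H15N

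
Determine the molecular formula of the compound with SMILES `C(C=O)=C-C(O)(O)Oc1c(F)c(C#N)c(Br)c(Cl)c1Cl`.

Heavy atoms from the SMILES: 1 Br, 11 C, 2 Cl, 1 F, 1 N, 4 O.
Implicit hydrogens by atom environment:
  6 × C (aromatic): no H
  3 × C: 1 H each → 3
  2 × C: no H
  2 × Cl: no H
  2 × O: 1 H each → 2
  2 × O: no H
  1 × Br: no H
  1 × F: no H
  1 × N: no H
  Total hydrogens = 5.
Molecular formula: C11H5BrCl2FNO4

C11H5BrCl2FNO4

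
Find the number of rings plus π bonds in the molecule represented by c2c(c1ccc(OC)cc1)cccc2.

8

Molecular formula from the SMILES: C13H12O.
DoU = (2C + 2 + N − H − X)/2 = (2·13 + 2 + 0 − 12 − 0)/2 = 16/2 = 8.
(Structurally: 2 ring(s) + 6 π bond(s) = 8.)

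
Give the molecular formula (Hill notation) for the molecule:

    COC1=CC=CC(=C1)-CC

Heavy atoms from the SMILES: 9 C, 1 O.
Implicit hydrogens by atom environment:
  4 × C (aromatic): 1 H each → 4
  2 × C: 3 H each → 6
  2 × C (aromatic): no H
  1 × C: 2 H
  1 × O: no H
  Total hydrogens = 12.
Molecular formula: C9H12O

C9H12O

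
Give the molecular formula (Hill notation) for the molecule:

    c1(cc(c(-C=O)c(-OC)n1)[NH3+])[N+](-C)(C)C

Heavy atoms from the SMILES: 10 C, 3 N, 2 O.
Implicit hydrogens by atom environment:
  4 × C: 3 H each → 12
  4 × C (aromatic): no H
  2 × O: no H
  1 × C (aromatic): 1 H
  1 × C: 1 H
  1 × N (charge +1): 3 H
  1 × N (aromatic): no H
  1 × N (charge +1): no H
  Total hydrogens = 17.
Net charge +2.
Molecular formula: [C10H17N3O2]2+

[C10H17N3O2]2+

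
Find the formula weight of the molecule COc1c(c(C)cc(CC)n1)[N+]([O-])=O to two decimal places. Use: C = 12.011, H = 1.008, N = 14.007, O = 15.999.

Molecular formula: C9H12N2O3.
M = 9×12.011 + 12×1.008 + 2×14.007 + 3×15.999 = 196.21 g/mol.

196.21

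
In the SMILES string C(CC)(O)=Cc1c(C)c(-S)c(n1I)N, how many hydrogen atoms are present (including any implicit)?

Hydrogens are implicit in SMILES; fill each atom to its normal valence:
  4 × C (aromatic): no H
  2 × C: 3 H each → 6
  1 × C: 2 H
  1 × C: 1 H
  1 × C: no H
  1 × I: no H
  1 × N: 2 H
  1 × N (aromatic): no H
  1 × O: 1 H
  1 × S: 1 H
  Total hydrogens = 13.

13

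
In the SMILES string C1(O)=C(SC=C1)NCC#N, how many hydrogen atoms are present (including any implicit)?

Hydrogens are implicit in SMILES; fill each atom to its normal valence:
  2 × C (aromatic): 1 H each → 2
  2 × C (aromatic): no H
  1 × C: 2 H
  1 × C: no H
  1 × N: 1 H
  1 × N: no H
  1 × O: 1 H
  1 × S (aromatic): no H
  Total hydrogens = 6.

6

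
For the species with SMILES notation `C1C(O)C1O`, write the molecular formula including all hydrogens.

C3H6O2

Heavy atoms from the SMILES: 3 C, 2 O.
Implicit hydrogens by atom environment:
  2 × C: 1 H each → 2
  2 × O: 1 H each → 2
  1 × C: 2 H
  Total hydrogens = 6.
Molecular formula: C3H6O2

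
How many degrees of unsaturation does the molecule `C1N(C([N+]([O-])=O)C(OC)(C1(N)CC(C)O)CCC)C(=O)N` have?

Molecular formula from the SMILES: C12H24N4O5.
DoU = (2C + 2 + N − H − X)/2 = (2·12 + 2 + 4 − 24 − 0)/2 = 6/2 = 3.
(Structurally: 1 ring(s) + 2 π bond(s) = 3.)

3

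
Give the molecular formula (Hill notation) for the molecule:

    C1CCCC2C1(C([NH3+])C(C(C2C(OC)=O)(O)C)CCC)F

C16H29FNO3+

Heavy atoms from the SMILES: 16 C, 1 F, 1 N, 3 O.
Implicit hydrogens by atom environment:
  6 × C: 2 H each → 12
  4 × C: 1 H each → 4
  3 × C: 3 H each → 9
  3 × C: no H
  2 × O: no H
  1 × F: no H
  1 × N (charge +1): 3 H
  1 × O: 1 H
  Total hydrogens = 29.
Net charge +1.
Molecular formula: C16H29FNO3+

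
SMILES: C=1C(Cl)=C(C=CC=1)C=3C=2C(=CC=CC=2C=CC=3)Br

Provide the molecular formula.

C16H10BrCl

Heavy atoms from the SMILES: 1 Br, 16 C, 1 Cl.
Implicit hydrogens by atom environment:
  10 × C (aromatic): 1 H each → 10
  6 × C (aromatic): no H
  1 × Br: no H
  1 × Cl: no H
  Total hydrogens = 10.
Molecular formula: C16H10BrCl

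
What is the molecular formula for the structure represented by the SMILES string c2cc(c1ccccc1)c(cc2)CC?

C14H14

Heavy atoms from the SMILES: 14 C.
Implicit hydrogens by atom environment:
  9 × C (aromatic): 1 H each → 9
  3 × C (aromatic): no H
  1 × C: 3 H
  1 × C: 2 H
  Total hydrogens = 14.
Molecular formula: C14H14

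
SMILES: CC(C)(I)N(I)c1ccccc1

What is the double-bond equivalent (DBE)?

Molecular formula from the SMILES: C9H11I2N.
DoU = (2C + 2 + N − H − X)/2 = (2·9 + 2 + 1 − 11 − 2)/2 = 8/2 = 4.
(Structurally: 1 ring(s) + 3 π bond(s) = 4.)

4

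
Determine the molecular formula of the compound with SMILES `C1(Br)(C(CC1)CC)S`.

C6H11BrS

Heavy atoms from the SMILES: 1 Br, 6 C, 1 S.
Implicit hydrogens by atom environment:
  3 × C: 2 H each → 6
  1 × Br: no H
  1 × C: 3 H
  1 × C: 1 H
  1 × C: no H
  1 × S: 1 H
  Total hydrogens = 11.
Molecular formula: C6H11BrS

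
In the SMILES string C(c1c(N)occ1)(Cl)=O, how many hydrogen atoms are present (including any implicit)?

Hydrogens are implicit in SMILES; fill each atom to its normal valence:
  2 × C (aromatic): 1 H each → 2
  2 × C (aromatic): no H
  1 × C: no H
  1 × Cl: no H
  1 × N: 2 H
  1 × O (aromatic): no H
  1 × O: no H
  Total hydrogens = 4.

4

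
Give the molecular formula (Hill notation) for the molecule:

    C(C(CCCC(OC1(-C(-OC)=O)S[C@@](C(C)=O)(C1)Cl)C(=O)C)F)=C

C16H22ClFO5S

Heavy atoms from the SMILES: 16 C, 1 Cl, 1 F, 5 O, 1 S.
Implicit hydrogens by atom environment:
  5 × C: 2 H each → 10
  5 × C: no H
  5 × O: no H
  3 × C: 3 H each → 9
  3 × C: 1 H each → 3
  1 × Cl: no H
  1 × F: no H
  1 × S: no H
  Total hydrogens = 22.
Molecular formula: C16H22ClFO5S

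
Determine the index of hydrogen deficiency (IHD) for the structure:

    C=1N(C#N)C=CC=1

5

Molecular formula from the SMILES: C5H4N2.
DoU = (2C + 2 + N − H − X)/2 = (2·5 + 2 + 2 − 4 − 0)/2 = 10/2 = 5.
(Structurally: 1 ring(s) + 4 π bond(s) = 5.)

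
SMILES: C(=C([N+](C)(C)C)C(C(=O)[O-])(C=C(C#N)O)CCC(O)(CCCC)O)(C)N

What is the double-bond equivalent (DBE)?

5

Molecular formula from the SMILES: C18H31N3O5.
DoU = (2C + 2 + N − H − X)/2 = (2·18 + 2 + 3 − 31 − 0)/2 = 10/2 = 5.
(Structurally: 0 ring(s) + 5 π bond(s) = 5.)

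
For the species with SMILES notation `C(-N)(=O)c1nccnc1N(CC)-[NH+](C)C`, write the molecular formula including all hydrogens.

C9H16N5O+

Heavy atoms from the SMILES: 9 C, 5 N, 1 O.
Implicit hydrogens by atom environment:
  3 × C: 3 H each → 9
  2 × C (aromatic): 1 H each → 2
  2 × C (aromatic): no H
  2 × N (aromatic): no H
  1 × C: 2 H
  1 × C: no H
  1 × N: 2 H
  1 × N (charge +1): 1 H
  1 × N: no H
  1 × O: no H
  Total hydrogens = 16.
Net charge +1.
Molecular formula: C9H16N5O+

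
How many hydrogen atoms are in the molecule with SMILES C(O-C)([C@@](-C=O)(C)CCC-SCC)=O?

18

Hydrogens are implicit in SMILES; fill each atom to its normal valence:
  4 × C: 2 H each → 8
  3 × C: 3 H each → 9
  3 × O: no H
  2 × C: no H
  1 × C: 1 H
  1 × S: no H
  Total hydrogens = 18.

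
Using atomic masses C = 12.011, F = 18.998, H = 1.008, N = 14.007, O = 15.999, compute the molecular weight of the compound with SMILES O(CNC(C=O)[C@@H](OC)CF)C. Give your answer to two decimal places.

179.19

Molecular formula: C7H14FNO3.
M = 7×12.011 + 1×18.998 + 14×1.008 + 1×14.007 + 3×15.999 = 179.19 g/mol.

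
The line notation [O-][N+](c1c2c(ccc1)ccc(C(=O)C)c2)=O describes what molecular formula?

C12H9NO3

Heavy atoms from the SMILES: 12 C, 1 N, 3 O.
Implicit hydrogens by atom environment:
  6 × C (aromatic): 1 H each → 6
  4 × C (aromatic): no H
  2 × O: no H
  1 × C: 3 H
  1 × C: no H
  1 × N (charge +1): no H
  1 × O (charge -1): no H
  Total hydrogens = 9.
Molecular formula: C12H9NO3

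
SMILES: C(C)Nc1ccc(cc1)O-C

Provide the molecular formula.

C9H13NO

Heavy atoms from the SMILES: 9 C, 1 N, 1 O.
Implicit hydrogens by atom environment:
  4 × C (aromatic): 1 H each → 4
  2 × C: 3 H each → 6
  2 × C (aromatic): no H
  1 × C: 2 H
  1 × N: 1 H
  1 × O: no H
  Total hydrogens = 13.
Molecular formula: C9H13NO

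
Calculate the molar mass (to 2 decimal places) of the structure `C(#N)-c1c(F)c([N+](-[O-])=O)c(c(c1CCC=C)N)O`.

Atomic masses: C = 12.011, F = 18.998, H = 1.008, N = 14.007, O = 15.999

Molecular formula: C11H10FN3O3.
M = 11×12.011 + 1×18.998 + 10×1.008 + 3×14.007 + 3×15.999 = 251.22 g/mol.

251.22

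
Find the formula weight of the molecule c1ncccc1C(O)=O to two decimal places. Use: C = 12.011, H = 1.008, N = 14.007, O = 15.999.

123.11

Molecular formula: C6H5NO2.
M = 6×12.011 + 5×1.008 + 1×14.007 + 2×15.999 = 123.11 g/mol.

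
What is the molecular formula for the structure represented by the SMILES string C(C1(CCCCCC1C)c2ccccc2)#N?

Heavy atoms from the SMILES: 15 C, 1 N.
Implicit hydrogens by atom environment:
  5 × C: 2 H each → 10
  5 × C (aromatic): 1 H each → 5
  2 × C: no H
  1 × C: 3 H
  1 × C: 1 H
  1 × C (aromatic): no H
  1 × N: no H
  Total hydrogens = 19.
Molecular formula: C15H19N

C15H19N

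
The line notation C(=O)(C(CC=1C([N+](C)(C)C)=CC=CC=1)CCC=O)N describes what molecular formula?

C15H23N2O2+

Heavy atoms from the SMILES: 15 C, 2 N, 2 O.
Implicit hydrogens by atom environment:
  4 × C (aromatic): 1 H each → 4
  3 × C: 3 H each → 9
  3 × C: 2 H each → 6
  2 × C: 1 H each → 2
  2 × C (aromatic): no H
  2 × O: no H
  1 × C: no H
  1 × N: 2 H
  1 × N (charge +1): no H
  Total hydrogens = 23.
Net charge +1.
Molecular formula: C15H23N2O2+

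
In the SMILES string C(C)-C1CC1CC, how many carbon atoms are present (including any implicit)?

7

The symbol for carbon appears 7 times in the SMILES.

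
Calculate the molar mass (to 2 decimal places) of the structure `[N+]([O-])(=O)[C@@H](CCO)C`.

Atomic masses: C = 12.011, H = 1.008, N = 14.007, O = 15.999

119.12

Molecular formula: C4H9NO3.
M = 4×12.011 + 9×1.008 + 1×14.007 + 3×15.999 = 119.12 g/mol.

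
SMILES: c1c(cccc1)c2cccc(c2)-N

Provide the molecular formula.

Heavy atoms from the SMILES: 12 C, 1 N.
Implicit hydrogens by atom environment:
  9 × C (aromatic): 1 H each → 9
  3 × C (aromatic): no H
  1 × N: 2 H
  Total hydrogens = 11.
Molecular formula: C12H11N

C12H11N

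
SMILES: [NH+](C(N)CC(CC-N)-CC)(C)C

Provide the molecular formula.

Heavy atoms from the SMILES: 9 C, 3 N.
Implicit hydrogens by atom environment:
  4 × C: 2 H each → 8
  3 × C: 3 H each → 9
  2 × C: 1 H each → 2
  2 × N: 2 H each → 4
  1 × N (charge +1): 1 H
  Total hydrogens = 24.
Net charge +1.
Molecular formula: C9H24N3+

C9H24N3+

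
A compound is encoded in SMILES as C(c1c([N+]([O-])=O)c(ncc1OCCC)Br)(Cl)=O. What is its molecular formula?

Heavy atoms from the SMILES: 1 Br, 9 C, 1 Cl, 2 N, 4 O.
Implicit hydrogens by atom environment:
  4 × C (aromatic): no H
  3 × O: no H
  2 × C: 2 H each → 4
  1 × Br: no H
  1 × C: 3 H
  1 × C (aromatic): 1 H
  1 × C: no H
  1 × Cl: no H
  1 × N (aromatic): no H
  1 × N (charge +1): no H
  1 × O (charge -1): no H
  Total hydrogens = 8.
Molecular formula: C9H8BrClN2O4

C9H8BrClN2O4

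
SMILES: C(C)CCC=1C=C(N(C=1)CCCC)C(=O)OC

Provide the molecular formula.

C14H23NO2

Heavy atoms from the SMILES: 14 C, 1 N, 2 O.
Implicit hydrogens by atom environment:
  6 × C: 2 H each → 12
  3 × C: 3 H each → 9
  2 × C (aromatic): 1 H each → 2
  2 × C (aromatic): no H
  2 × O: no H
  1 × C: no H
  1 × N (aromatic): no H
  Total hydrogens = 23.
Molecular formula: C14H23NO2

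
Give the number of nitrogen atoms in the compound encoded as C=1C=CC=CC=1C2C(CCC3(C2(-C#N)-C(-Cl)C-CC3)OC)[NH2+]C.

The symbol for nitrogen appears 2 times in the SMILES.

2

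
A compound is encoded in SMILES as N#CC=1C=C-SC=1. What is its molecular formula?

Heavy atoms from the SMILES: 5 C, 1 N, 1 S.
Implicit hydrogens by atom environment:
  3 × C (aromatic): 1 H each → 3
  1 × C (aromatic): no H
  1 × C: no H
  1 × N: no H
  1 × S (aromatic): no H
  Total hydrogens = 3.
Molecular formula: C5H3NS

C5H3NS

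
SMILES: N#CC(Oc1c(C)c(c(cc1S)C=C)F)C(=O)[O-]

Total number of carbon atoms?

12

The symbol for carbon appears 12 times in the SMILES. Lowercase c denotes aromatic carbon and counts toward C.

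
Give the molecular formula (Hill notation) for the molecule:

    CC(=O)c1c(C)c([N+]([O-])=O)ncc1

C8H8N2O3

Heavy atoms from the SMILES: 8 C, 2 N, 3 O.
Implicit hydrogens by atom environment:
  3 × C (aromatic): no H
  2 × C: 3 H each → 6
  2 × C (aromatic): 1 H each → 2
  2 × O: no H
  1 × C: no H
  1 × N (aromatic): no H
  1 × N (charge +1): no H
  1 × O (charge -1): no H
  Total hydrogens = 8.
Molecular formula: C8H8N2O3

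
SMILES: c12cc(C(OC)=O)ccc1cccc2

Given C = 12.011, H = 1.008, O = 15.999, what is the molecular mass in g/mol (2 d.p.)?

186.21

Molecular formula: C12H10O2.
M = 12×12.011 + 10×1.008 + 2×15.999 = 186.21 g/mol.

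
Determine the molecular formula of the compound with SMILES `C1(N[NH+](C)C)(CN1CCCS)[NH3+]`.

[C7H20N4S]2+

Heavy atoms from the SMILES: 7 C, 4 N, 1 S.
Implicit hydrogens by atom environment:
  4 × C: 2 H each → 8
  2 × C: 3 H each → 6
  1 × C: no H
  1 × N (charge +1): 3 H
  1 × N: 1 H
  1 × N (charge +1): 1 H
  1 × N: no H
  1 × S: 1 H
  Total hydrogens = 20.
Net charge +2.
Molecular formula: [C7H20N4S]2+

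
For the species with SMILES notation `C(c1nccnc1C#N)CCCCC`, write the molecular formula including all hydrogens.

C11H15N3

Heavy atoms from the SMILES: 11 C, 3 N.
Implicit hydrogens by atom environment:
  5 × C: 2 H each → 10
  2 × C (aromatic): 1 H each → 2
  2 × C (aromatic): no H
  2 × N (aromatic): no H
  1 × C: 3 H
  1 × C: no H
  1 × N: no H
  Total hydrogens = 15.
Molecular formula: C11H15N3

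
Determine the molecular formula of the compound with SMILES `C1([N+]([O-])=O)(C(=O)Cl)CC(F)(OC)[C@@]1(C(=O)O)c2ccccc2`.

Heavy atoms from the SMILES: 13 C, 1 Cl, 1 F, 1 N, 6 O.
Implicit hydrogens by atom environment:
  5 × C (aromatic): 1 H each → 5
  5 × C: no H
  4 × O: no H
  1 × C: 3 H
  1 × C: 2 H
  1 × C (aromatic): no H
  1 × Cl: no H
  1 × F: no H
  1 × N (charge +1): no H
  1 × O: 1 H
  1 × O (charge -1): no H
  Total hydrogens = 11.
Molecular formula: C13H11ClFNO6

C13H11ClFNO6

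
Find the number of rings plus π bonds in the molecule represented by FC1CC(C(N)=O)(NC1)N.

2

Molecular formula from the SMILES: C5H10FN3O.
DoU = (2C + 2 + N − H − X)/2 = (2·5 + 2 + 3 − 10 − 1)/2 = 4/2 = 2.
(Structurally: 1 ring(s) + 1 π bond(s) = 2.)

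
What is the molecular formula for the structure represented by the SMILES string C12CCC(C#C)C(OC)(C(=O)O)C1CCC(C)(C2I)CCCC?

C19H29IO3

Heavy atoms from the SMILES: 19 C, 1 I, 3 O.
Implicit hydrogens by atom environment:
  7 × C: 2 H each → 14
  5 × C: 1 H each → 5
  4 × C: no H
  3 × C: 3 H each → 9
  2 × O: no H
  1 × I: no H
  1 × O: 1 H
  Total hydrogens = 29.
Molecular formula: C19H29IO3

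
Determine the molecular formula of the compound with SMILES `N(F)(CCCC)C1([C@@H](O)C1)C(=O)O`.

Heavy atoms from the SMILES: 8 C, 1 F, 1 N, 3 O.
Implicit hydrogens by atom environment:
  4 × C: 2 H each → 8
  2 × C: no H
  2 × O: 1 H each → 2
  1 × C: 3 H
  1 × C: 1 H
  1 × F: no H
  1 × N: no H
  1 × O: no H
  Total hydrogens = 14.
Molecular formula: C8H14FNO3

C8H14FNO3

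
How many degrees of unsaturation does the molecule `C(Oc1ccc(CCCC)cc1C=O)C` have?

Molecular formula from the SMILES: C13H18O2.
DoU = (2C + 2 + N − H − X)/2 = (2·13 + 2 + 0 − 18 − 0)/2 = 10/2 = 5.
(Structurally: 1 ring(s) + 4 π bond(s) = 5.)

5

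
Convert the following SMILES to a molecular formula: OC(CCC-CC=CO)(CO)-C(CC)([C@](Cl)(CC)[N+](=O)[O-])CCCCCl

C18H33Cl2NO5

Heavy atoms from the SMILES: 18 C, 2 Cl, 1 N, 5 O.
Implicit hydrogens by atom environment:
  11 × C: 2 H each → 22
  3 × C: no H
  3 × O: 1 H each → 3
  2 × C: 3 H each → 6
  2 × C: 1 H each → 2
  2 × Cl: no H
  1 × N (charge +1): no H
  1 × O: no H
  1 × O (charge -1): no H
  Total hydrogens = 33.
Molecular formula: C18H33Cl2NO5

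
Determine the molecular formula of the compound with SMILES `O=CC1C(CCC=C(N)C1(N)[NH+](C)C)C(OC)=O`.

C12H22N3O3+

Heavy atoms from the SMILES: 12 C, 3 N, 3 O.
Implicit hydrogens by atom environment:
  4 × C: 1 H each → 4
  3 × C: 3 H each → 9
  3 × C: no H
  3 × O: no H
  2 × C: 2 H each → 4
  2 × N: 2 H each → 4
  1 × N (charge +1): 1 H
  Total hydrogens = 22.
Net charge +1.
Molecular formula: C12H22N3O3+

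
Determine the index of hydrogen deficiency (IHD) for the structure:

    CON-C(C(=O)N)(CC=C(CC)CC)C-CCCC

Molecular formula from the SMILES: C15H30N2O2.
DoU = (2C + 2 + N − H − X)/2 = (2·15 + 2 + 2 − 30 − 0)/2 = 4/2 = 2.
(Structurally: 0 ring(s) + 2 π bond(s) = 2.)

2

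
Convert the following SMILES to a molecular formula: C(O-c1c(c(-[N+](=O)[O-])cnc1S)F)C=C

Heavy atoms from the SMILES: 8 C, 1 F, 2 N, 3 O, 1 S.
Implicit hydrogens by atom environment:
  4 × C (aromatic): no H
  2 × C: 2 H each → 4
  2 × O: no H
  1 × C (aromatic): 1 H
  1 × C: 1 H
  1 × F: no H
  1 × N (aromatic): no H
  1 × N (charge +1): no H
  1 × O (charge -1): no H
  1 × S: 1 H
  Total hydrogens = 7.
Molecular formula: C8H7FN2O3S

C8H7FN2O3S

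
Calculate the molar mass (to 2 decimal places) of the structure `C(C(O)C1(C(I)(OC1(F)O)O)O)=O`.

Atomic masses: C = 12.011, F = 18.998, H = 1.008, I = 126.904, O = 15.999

308.00

Molecular formula: C5H6FIO6.
M = 5×12.011 + 1×18.998 + 6×1.008 + 1×126.904 + 6×15.999 = 308.00 g/mol.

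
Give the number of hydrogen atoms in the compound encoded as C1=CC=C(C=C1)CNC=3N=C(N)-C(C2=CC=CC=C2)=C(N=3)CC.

Hydrogens are implicit in SMILES; fill each atom to its normal valence:
  10 × C (aromatic): 1 H each → 10
  6 × C (aromatic): no H
  2 × C: 2 H each → 4
  2 × N (aromatic): no H
  1 × C: 3 H
  1 × N: 2 H
  1 × N: 1 H
  Total hydrogens = 20.

20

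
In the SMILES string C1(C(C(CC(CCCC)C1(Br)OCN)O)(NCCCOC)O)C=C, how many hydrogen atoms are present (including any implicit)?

Hydrogens are implicit in SMILES; fill each atom to its normal valence:
  9 × C: 2 H each → 18
  4 × C: 1 H each → 4
  2 × C: 3 H each → 6
  2 × C: no H
  2 × O: 1 H each → 2
  2 × O: no H
  1 × Br: no H
  1 × N: 2 H
  1 × N: 1 H
  Total hydrogens = 33.

33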